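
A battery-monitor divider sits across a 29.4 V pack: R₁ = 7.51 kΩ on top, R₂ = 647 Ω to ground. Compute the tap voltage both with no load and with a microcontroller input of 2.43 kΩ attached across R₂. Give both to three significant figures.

Unloaded: 2.33 V; loaded: 1.87 V

Open-circuit: V = 29.4 × 647/(7510 + 647) = 2.33 V.
With the load, R₂ becomes R₂‖R_L = 511.0 Ω, so V = 29.4 × 511.0/8021 = 1.87 V.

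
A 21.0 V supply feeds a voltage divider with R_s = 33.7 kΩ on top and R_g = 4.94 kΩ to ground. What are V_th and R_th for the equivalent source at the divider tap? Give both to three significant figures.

V_th = 2.68 V, R_th = 4.31 kΩ

V_th is the open-circuit tap voltage: 21.0 × 4.94/(33.7 + 4.94) = 2.68 V.
With the supply zeroed, R_s and R_g appear in parallel from the tap: R_th = R_s‖R_g = (33.7 × 4.94)/38.64 = 4.31 kΩ.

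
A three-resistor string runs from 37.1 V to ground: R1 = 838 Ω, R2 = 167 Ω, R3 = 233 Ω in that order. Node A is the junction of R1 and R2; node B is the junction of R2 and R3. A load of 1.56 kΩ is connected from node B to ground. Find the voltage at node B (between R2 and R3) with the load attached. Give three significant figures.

At node B, R3 is in parallel with the load: R3‖R_L = 202.7 Ω.
Below node A the resistance is R2 + (R3‖R_L) = 369.7 Ω, so V_A = 37.1 × 369.7/1208 = 11.36 V.
Then V_B = V_A × (R3‖R_L)/(R2 + R3‖R_L) = 11.36 × 202.7/369.7 = 6.23 V.

V ≈ 6.23 V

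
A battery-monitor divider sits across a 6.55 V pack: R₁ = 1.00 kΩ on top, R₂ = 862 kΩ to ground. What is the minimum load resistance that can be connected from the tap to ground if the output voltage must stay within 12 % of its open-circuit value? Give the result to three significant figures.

Output resistance R_th = R₁‖R₂ = (1000 × 862000)/863000 = 998.8 Ω.
The fractional drop is R_th/(R_th + R_L); requiring this ≤ 0.120 gives R_L ≥ R_th(1/0.120 − 1) = 998.8 × 7.333 = 7.32 kΩ.

R_L(min) ≈ 7.32 kΩ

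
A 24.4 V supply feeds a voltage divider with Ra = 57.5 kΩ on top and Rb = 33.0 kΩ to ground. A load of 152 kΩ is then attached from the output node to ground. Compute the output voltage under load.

The load sits in parallel with Rb: Rb‖R_L = (33.0 × 152) / (33.0 + 152) = 27.11 kΩ.
V_out = 24.4 × 27.11 / (57.5 + 27.11) = 24.4 × 27.11/84.61 = 7.82 V.
(Unloaded it would have been 8.90 V.)

V_out ≈ 7.82 V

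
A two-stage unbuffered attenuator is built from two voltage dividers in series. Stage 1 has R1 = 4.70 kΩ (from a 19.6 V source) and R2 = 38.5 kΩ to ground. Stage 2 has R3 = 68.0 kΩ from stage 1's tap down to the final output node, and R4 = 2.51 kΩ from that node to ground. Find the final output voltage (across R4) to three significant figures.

V_out ≈ 0.587 V

Stage 2 presents R3+R4 = 70.51 kΩ as a load on stage 1's tap.
Stage 1's lower leg becomes R2‖(R3+R4) = 24.90 kΩ, so V_mid = 19.6 × 24.90/29.60 = 16.49 V.
Stage 2 is itself unloaded: V_out = V_mid × R4/(R3+R4) = 16.49 × 2.51/70.51 = 0.587 V.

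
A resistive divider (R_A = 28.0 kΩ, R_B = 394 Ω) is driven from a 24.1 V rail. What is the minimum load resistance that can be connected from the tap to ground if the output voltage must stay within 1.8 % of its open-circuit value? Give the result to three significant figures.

Output resistance R_th = R_A‖R_B = (28000 × 394)/28390 = 388.5 Ω.
The fractional drop is R_th/(R_th + R_L); requiring this ≤ 0.0180 gives R_L ≥ R_th(1/0.0180 − 1) = 388.5 × 54.56 = 21.2 kΩ.

R_L(min) ≈ 21.2 kΩ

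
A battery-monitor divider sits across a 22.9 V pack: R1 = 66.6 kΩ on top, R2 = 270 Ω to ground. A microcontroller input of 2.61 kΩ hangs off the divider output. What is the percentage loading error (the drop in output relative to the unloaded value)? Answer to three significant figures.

The divider's output (Thévenin) resistance is R1‖R2 = 268.9 Ω.
Fractional drop under load = R_th/(R_th + R_L) = 268.9 / (268.9 + 2610) = 0.09341.
So the output falls by 9.34 %.

9.34 %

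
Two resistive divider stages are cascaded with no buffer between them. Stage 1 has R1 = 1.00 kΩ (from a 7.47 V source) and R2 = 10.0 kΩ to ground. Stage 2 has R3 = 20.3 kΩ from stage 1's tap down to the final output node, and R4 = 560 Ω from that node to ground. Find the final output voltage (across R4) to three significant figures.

Stage 2 presents R3+R4 = 20860 Ω as a load on stage 1's tap.
Stage 1's lower leg becomes R2‖(R3+R4) = 6760 Ω, so V_mid = 7.47 × 6760/7760 = 6.507 V.
Stage 2 is itself unloaded: V_out = V_mid × R4/(R3+R4) = 6.507 × 560/20860 = 0.175 V.

V_out ≈ 0.175 V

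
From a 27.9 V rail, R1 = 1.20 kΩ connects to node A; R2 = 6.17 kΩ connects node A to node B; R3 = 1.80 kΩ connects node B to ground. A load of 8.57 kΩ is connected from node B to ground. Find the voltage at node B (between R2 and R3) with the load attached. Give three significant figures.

V ≈ 4.69 V

At node B, R3 is in parallel with the load: R3‖R_L = 1.488 kΩ.
Below node A the resistance is R2 + (R3‖R_L) = 7.658 kΩ, so V_A = 27.9 × 7.658/8.858 = 24.12 V.
Then V_B = V_A × (R3‖R_L)/(R2 + R3‖R_L) = 24.12 × 1.488/7.658 = 4.69 V.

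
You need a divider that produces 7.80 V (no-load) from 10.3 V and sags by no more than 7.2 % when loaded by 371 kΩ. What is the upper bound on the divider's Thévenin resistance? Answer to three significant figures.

R_th ≤ 28.8 kΩ

Loading drop = R_th/(R_th + R_L) ≤ 0.0720, so R_th ≤ R_L · ε/(1−ε) = 371 kΩ × 0.0720/0.9280 = 28.8 kΩ.
(Any R1, R2 with R2/(R1+R2) = 0.757 and R1‖R2 ≤ 28.8 kΩ will meet the spec.)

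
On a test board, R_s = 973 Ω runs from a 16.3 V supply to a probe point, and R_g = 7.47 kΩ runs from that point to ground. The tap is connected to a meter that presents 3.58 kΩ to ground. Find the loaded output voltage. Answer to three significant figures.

The load sits in parallel with R_g: R_g‖R_L = (7470 × 3580) / (7470 + 3580) = 2420 Ω.
V_out = 16.3 × 2420 / (973 + 2420) = 16.3 × 2420/3393 = 11.6 V.

V_out ≈ 11.6 V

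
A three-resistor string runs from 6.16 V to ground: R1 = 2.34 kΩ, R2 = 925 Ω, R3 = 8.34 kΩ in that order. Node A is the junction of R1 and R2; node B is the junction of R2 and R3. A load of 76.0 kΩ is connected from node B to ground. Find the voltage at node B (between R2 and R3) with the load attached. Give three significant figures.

At node B, R3 is in parallel with the load: R3‖R_L = 7515 Ω.
Below node A the resistance is R2 + (R3‖R_L) = 8440 Ω, so V_A = 6.16 × 8440/10780 = 4.823 V.
Then V_B = V_A × (R3‖R_L)/(R2 + R3‖R_L) = 4.823 × 7515/8440 = 4.29 V.

V ≈ 4.29 V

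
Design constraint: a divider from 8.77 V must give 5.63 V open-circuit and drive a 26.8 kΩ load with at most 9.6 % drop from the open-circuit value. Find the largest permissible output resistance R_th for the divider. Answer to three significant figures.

Loading drop = R_th/(R_th + R_L) ≤ 0.0960, so R_th ≤ R_L · ε/(1−ε) = 26.8 kΩ × 0.0960/0.9040 = 2.85 kΩ.

R_th ≤ 2.85 kΩ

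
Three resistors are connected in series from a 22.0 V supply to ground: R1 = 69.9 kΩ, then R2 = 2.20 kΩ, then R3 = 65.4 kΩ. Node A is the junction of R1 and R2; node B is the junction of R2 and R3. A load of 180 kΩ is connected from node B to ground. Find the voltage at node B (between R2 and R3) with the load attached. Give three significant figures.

At node B, R3 is in parallel with the load: R3‖R_L = 47.97 kΩ.
Below node A the resistance is R2 + (R3‖R_L) = 50.17 kΩ, so V_A = 22.0 × 50.17/120.1 = 9.193 V.
Then V_B = V_A × (R3‖R_L)/(R2 + R3‖R_L) = 9.193 × 47.97/50.17 = 8.79 V.

V ≈ 8.79 V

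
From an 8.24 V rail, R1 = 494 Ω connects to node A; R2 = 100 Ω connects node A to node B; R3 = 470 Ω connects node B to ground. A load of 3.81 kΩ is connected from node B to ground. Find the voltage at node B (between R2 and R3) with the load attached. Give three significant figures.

At node B, R3 is in parallel with the load: R3‖R_L = 418.4 Ω.
Below node A the resistance is R2 + (R3‖R_L) = 518.4 Ω, so V_A = 8.24 × 518.4/1012 = 4.219 V.
Then V_B = V_A × (R3‖R_L)/(R2 + R3‖R_L) = 4.219 × 418.4/518.4 = 3.41 V.

V ≈ 3.41 V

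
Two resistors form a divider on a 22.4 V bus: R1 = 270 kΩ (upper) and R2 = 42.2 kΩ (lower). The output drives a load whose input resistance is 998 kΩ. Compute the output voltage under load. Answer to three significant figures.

The load sits in parallel with R2: R2‖R_L = (42.2 × 998) / (42.2 + 998) = 40.49 kΩ.
V_out = 22.4 × 40.49 / (270 + 40.49) = 22.4 × 40.49/310.5 = 2.92 V.
(Unloaded it would have been 3.03 V.)

V_out ≈ 2.92 V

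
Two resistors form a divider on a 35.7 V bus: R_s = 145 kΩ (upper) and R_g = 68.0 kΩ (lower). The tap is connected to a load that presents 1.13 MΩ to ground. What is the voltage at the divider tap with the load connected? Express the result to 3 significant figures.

The load sits in parallel with R_g: R_g‖R_L = (68.0 × 1130) / (68.0 + 1130) = 64.14 kΩ.
V_out = 35.7 × 64.14 / (145 + 64.14) = 35.7 × 64.14/209.1 = 10.9 V.

V_out ≈ 10.9 V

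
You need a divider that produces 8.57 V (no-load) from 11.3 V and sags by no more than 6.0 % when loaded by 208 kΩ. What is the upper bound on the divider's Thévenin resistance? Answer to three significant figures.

R_th ≤ 13.3 kΩ

Loading drop = R_th/(R_th + R_L) ≤ 0.0600, so R_th ≤ R_L · ε/(1−ε) = 208 kΩ × 0.0600/0.9400 = 13.3 kΩ.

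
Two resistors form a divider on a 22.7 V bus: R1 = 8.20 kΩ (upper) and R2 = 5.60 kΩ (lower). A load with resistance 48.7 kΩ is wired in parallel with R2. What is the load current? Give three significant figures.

I_L ≈ 0.177 mA

R2‖R_L = 5.022 kΩ; V_out = 22.7 × 5.022/13.22 = 8.622 V.
I_L = V_out / R_L = 8.622 / 48.7 kΩ = 0.177 mA.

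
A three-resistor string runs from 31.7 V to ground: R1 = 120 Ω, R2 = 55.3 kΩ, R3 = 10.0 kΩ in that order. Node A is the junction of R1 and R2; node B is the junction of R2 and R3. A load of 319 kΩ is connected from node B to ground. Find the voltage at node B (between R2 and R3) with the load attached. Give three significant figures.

V ≈ 4.72 V

At node B, R3 is in parallel with the load: R3‖R_L = 9696 Ω.
Below node A the resistance is R2 + (R3‖R_L) = 65000 Ω, so V_A = 31.7 × 65000/65120 = 31.64 V.
Then V_B = V_A × (R3‖R_L)/(R2 + R3‖R_L) = 31.64 × 9696/65000 = 4.72 V.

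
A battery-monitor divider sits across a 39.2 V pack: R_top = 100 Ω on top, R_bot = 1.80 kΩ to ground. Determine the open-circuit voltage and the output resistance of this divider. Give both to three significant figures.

V_th is the open-circuit tap voltage: 39.2 × 1800/(100 + 1800) = 37.1 V.
With the supply zeroed, R_top and R_bot appear in parallel from the tap: R_th = R_top‖R_bot = (100 × 1800)/1900 = 94.7 Ω.

V_th = 37.1 V, R_th = 94.7 Ω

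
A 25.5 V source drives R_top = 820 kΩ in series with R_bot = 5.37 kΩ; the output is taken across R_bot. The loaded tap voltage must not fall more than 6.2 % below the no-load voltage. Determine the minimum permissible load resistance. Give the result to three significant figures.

Output resistance R_th = R_top‖R_bot = (820 × 5.37)/825.4 = 5.335 kΩ.
The fractional drop is R_th/(R_th + R_L); requiring this ≤ 0.0620 gives R_L ≥ R_th(1/0.0620 − 1) = 5.335 × 15.13 = 80.7 kΩ.

R_L(min) ≈ 80.7 kΩ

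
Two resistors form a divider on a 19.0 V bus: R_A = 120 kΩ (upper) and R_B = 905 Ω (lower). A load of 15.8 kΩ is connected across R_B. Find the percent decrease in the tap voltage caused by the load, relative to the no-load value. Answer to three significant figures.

5.38 %

The divider's output (Thévenin) resistance is R_A‖R_B = 898.2 Ω.
Fractional drop under load = R_th/(R_th + R_L) = 898.2 / (898.2 + 15800) = 0.05379.
So the output falls by 5.38 %.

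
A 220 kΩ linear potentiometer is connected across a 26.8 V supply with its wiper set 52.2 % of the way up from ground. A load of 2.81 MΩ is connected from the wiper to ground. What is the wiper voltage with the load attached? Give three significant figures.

The wiper splits the pot into (1−α)R = 105.2 kΩ above and αR = 114.8 kΩ below.
Lower section ‖ load = 110.3 kΩ.
V_wiper = 26.8 × 110.3/(105.2 + 110.3) = 13.7 V.

V ≈ 13.7 V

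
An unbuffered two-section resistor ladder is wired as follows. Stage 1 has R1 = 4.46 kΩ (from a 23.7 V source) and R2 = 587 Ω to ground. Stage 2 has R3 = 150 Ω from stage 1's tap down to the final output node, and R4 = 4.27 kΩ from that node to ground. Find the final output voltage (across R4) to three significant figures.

V_out ≈ 2.38 V

Stage 2 presents R3+R4 = 4420 Ω as a load on stage 1's tap.
Stage 1's lower leg becomes R2‖(R3+R4) = 518.2 Ω, so V_mid = 23.7 × 518.2/4978 = 2.467 V.
Stage 2 is itself unloaded: V_out = V_mid × R4/(R3+R4) = 2.467 × 4270/4420 = 2.38 V.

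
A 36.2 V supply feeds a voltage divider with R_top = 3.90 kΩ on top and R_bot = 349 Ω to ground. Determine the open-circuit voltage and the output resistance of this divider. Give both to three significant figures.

V_th = 2.97 V, R_th = 320 Ω

V_th is the open-circuit tap voltage: 36.2 × 349/(3900 + 349) = 2.97 V.
With the supply zeroed, R_top and R_bot appear in parallel from the tap: R_th = R_top‖R_bot = (3900 × 349)/4249 = 320 Ω.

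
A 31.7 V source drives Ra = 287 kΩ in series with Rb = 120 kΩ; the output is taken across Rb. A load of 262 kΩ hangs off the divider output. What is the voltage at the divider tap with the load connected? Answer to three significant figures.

The load sits in parallel with Rb: Rb‖R_L = (120 × 262) / (120 + 262) = 82.30 kΩ.
V_out = 31.7 × 82.30 / (287 + 82.30) = 31.7 × 82.30/369.3 = 7.06 V.

V_out ≈ 7.06 V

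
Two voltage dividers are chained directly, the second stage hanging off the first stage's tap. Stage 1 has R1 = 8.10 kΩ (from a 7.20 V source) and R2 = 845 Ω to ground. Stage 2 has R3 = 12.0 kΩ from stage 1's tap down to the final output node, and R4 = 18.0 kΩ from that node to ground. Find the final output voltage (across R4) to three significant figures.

Stage 2 presents R3+R4 = 30000 Ω as a load on stage 1's tap.
Stage 1's lower leg becomes R2‖(R3+R4) = 821.9 Ω, so V_mid = 7.20 × 821.9/8922 = 0.6632 V.
Stage 2 is itself unloaded: V_out = V_mid × R4/(R3+R4) = 0.6632 × 18000/30000 = 0.398 V.

V_out ≈ 0.398 V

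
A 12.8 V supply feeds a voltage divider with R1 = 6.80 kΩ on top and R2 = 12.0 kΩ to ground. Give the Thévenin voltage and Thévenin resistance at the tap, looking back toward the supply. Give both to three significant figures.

V_th is the open-circuit tap voltage: 12.8 × 12.0/(6.80 + 12.0) = 8.17 V.
With the supply zeroed, R1 and R2 appear in parallel from the tap: R_th = R1‖R2 = (6.80 × 12.0)/18.80 = 4.34 kΩ.

V_th = 8.17 V, R_th = 4.34 kΩ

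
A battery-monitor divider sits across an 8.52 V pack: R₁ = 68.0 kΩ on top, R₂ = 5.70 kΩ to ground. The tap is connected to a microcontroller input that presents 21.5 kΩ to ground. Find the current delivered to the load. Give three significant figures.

R₂‖R_L = 4.506 kΩ; V_out = 8.52 × 4.506/72.51 = 0.5294 V.
I_L = V_out / R_L = 0.5294 / 21.5 kΩ = 0.0246 mA.

I_L ≈ 0.0246 mA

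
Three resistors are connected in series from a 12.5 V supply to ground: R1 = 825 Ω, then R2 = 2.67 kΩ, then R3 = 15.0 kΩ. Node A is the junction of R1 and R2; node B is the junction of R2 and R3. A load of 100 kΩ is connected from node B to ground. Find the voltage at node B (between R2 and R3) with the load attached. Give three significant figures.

V ≈ 9.86 V

At node B, R3 is in parallel with the load: R3‖R_L = 13040 Ω.
Below node A the resistance is R2 + (R3‖R_L) = 15710 Ω, so V_A = 12.5 × 15710/16540 = 11.88 V.
Then V_B = V_A × (R3‖R_L)/(R2 + R3‖R_L) = 11.88 × 13040/15710 = 9.86 V.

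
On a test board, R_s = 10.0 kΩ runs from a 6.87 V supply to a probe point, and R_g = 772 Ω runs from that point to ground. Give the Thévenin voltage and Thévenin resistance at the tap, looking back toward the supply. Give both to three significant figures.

V_th = 0.492 V, R_th = 717 Ω

V_th is the open-circuit tap voltage: 6.87 × 772/(10000 + 772) = 0.492 V.
With the supply zeroed, R_s and R_g appear in parallel from the tap: R_th = R_s‖R_g = (10000 × 772)/10770 = 717 Ω.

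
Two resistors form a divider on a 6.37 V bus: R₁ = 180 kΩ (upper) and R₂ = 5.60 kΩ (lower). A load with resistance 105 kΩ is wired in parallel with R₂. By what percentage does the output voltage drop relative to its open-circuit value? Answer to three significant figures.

The divider's output (Thévenin) resistance is R₁‖R₂ = 5.431 kΩ.
Fractional drop under load = R_th/(R_th + R_L) = 5.431 / (5.431 + 105) = 0.04918.
So the output falls by 4.92 %.

4.92 %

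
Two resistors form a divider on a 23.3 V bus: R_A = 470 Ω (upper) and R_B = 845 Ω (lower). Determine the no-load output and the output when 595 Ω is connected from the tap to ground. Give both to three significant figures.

Open-circuit: V = 23.3 × 845/(470 + 845) = 15.0 V.
With the load, R_B becomes R_B‖R_L = 349.1 Ω, so V = 23.3 × 349.1/819.1 = 9.93 V.

Unloaded: 15.0 V; loaded: 9.93 V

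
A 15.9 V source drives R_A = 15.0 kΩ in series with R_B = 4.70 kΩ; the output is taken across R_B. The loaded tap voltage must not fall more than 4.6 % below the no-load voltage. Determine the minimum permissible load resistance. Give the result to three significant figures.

R_L(min) ≈ 74.2 kΩ

Output resistance R_th = R_A‖R_B = (15.0 × 4.70)/19.70 = 3.579 kΩ.
The fractional drop is R_th/(R_th + R_L); requiring this ≤ 0.0460 gives R_L ≥ R_th(1/0.0460 − 1) = 3.579 × 20.74 = 74.2 kΩ.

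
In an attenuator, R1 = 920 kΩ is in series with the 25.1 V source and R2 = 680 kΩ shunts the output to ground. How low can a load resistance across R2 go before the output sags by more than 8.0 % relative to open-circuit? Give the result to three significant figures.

R_L(min) ≈ 4.50 MΩ

Output resistance R_th = R1‖R2 = (920 × 680)/1600 = 391.0 kΩ.
The fractional drop is R_th/(R_th + R_L); requiring this ≤ 0.0800 gives R_L ≥ R_th(1/0.0800 − 1) = 391.0 × 11.50 = 4.50 MΩ.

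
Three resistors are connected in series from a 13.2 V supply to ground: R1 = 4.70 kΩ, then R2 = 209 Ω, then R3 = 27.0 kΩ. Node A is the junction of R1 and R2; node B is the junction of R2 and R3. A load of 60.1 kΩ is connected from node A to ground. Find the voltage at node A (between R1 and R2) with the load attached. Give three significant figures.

Below node A the series string R2+R3 = 27210 Ω sits in parallel with the 60100 Ω load: 18730 Ω.
V_A = 13.2 × 18730/(4700 + 18730) = 10.6 V.

V ≈ 10.6 V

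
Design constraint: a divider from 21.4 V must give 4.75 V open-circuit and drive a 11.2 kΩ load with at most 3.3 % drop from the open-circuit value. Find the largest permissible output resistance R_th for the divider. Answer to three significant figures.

R_th ≤ 382 Ω

Loading drop = R_th/(R_th + R_L) ≤ 0.0330, so R_th ≤ R_L · ε/(1−ε) = 11.2 kΩ × 0.0330/0.9670 = 382 Ω.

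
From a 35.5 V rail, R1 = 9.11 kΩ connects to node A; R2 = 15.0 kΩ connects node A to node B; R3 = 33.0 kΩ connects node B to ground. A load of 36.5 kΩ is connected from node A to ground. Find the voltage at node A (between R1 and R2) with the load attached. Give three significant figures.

Below node A the series string R2+R3 = 48.00 kΩ sits in parallel with the 36.5 kΩ load: 20.73 kΩ.
V_A = 35.5 × 20.73/(9.11 + 20.73) = 24.7 V.

V ≈ 24.7 V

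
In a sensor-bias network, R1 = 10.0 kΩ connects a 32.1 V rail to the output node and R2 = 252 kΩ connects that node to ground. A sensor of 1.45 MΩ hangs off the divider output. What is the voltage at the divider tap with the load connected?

V_out ≈ 30.7 V

The load sits in parallel with R2: R2‖R_L = (252 × 1450) / (252 + 1450) = 214.7 kΩ.
V_out = 32.1 × 214.7 / (10.0 + 214.7) = 32.1 × 214.7/224.7 = 30.7 V.
(Unloaded it would have been 30.9 V.)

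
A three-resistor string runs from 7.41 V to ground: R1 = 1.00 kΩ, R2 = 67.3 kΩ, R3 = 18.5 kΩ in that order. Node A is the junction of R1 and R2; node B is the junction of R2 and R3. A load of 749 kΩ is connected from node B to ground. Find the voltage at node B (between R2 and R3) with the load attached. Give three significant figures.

V ≈ 1.55 V

At node B, R3 is in parallel with the load: R3‖R_L = 18.05 kΩ.
Below node A the resistance is R2 + (R3‖R_L) = 85.35 kΩ, so V_A = 7.41 × 85.35/86.35 = 7.324 V.
Then V_B = V_A × (R3‖R_L)/(R2 + R3‖R_L) = 7.324 × 18.05/85.35 = 1.55 V.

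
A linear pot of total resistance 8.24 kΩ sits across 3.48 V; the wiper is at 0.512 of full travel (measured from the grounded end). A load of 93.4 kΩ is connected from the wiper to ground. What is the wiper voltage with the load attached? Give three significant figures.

V ≈ 1.74 V

The wiper splits the pot into (1−α)R = 4.021 kΩ above and αR = 4.219 kΩ below.
Lower section ‖ load = 4.037 kΩ.
V_wiper = 3.48 × 4.037/(4.021 + 4.037) = 1.74 V.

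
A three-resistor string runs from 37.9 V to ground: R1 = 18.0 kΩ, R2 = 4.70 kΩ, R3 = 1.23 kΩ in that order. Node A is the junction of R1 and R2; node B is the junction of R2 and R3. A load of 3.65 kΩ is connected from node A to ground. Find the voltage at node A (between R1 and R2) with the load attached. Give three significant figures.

Below node A the series string R2+R3 = 5.930 kΩ sits in parallel with the 3.65 kΩ load: 2.259 kΩ.
V_A = 37.9 × 2.259/(18.0 + 2.259) = 4.23 V.

V ≈ 4.23 V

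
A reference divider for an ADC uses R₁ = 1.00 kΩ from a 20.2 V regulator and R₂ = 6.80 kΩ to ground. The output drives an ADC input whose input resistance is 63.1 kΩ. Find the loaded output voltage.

V_out ≈ 17.4 V

The load sits in parallel with R₂: R₂‖R_L = (6.80 × 63.1) / (6.80 + 63.1) = 6.138 kΩ.
V_out = 20.2 × 6.138 / (1.00 + 6.138) = 20.2 × 6.138/7.138 = 17.4 V.
(Unloaded it would have been 17.6 V.)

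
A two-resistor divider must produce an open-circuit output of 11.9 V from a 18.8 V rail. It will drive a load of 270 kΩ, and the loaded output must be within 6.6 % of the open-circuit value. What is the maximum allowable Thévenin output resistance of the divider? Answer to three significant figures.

R_th ≤ 19.1 kΩ

Loading drop = R_th/(R_th + R_L) ≤ 0.0660, so R_th ≤ R_L · ε/(1−ε) = 270 kΩ × 0.0660/0.9340 = 19.1 kΩ.
(Any R1, R2 with R2/(R1+R2) = 0.633 and R1‖R2 ≤ 19.1 kΩ will meet the spec.)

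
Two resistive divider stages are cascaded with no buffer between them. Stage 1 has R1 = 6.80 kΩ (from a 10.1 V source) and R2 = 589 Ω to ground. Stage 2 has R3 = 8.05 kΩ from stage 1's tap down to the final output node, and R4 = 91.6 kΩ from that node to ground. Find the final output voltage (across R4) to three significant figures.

Stage 2 presents R3+R4 = 99650 Ω as a load on stage 1's tap.
Stage 1's lower leg becomes R2‖(R3+R4) = 585.5 Ω, so V_mid = 10.1 × 585.5/7386 = 0.8007 V.
Stage 2 is itself unloaded: V_out = V_mid × R4/(R3+R4) = 0.8007 × 91600/99650 = 0.736 V.

V_out ≈ 0.736 V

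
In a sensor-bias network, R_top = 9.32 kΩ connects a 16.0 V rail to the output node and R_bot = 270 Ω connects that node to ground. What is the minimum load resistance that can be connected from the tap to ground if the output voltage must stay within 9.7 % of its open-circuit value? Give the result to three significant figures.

Output resistance R_th = R_top‖R_bot = (9320 × 270)/9590 = 262.4 Ω.
The fractional drop is R_th/(R_th + R_L); requiring this ≤ 0.0970 gives R_L ≥ R_th(1/0.0970 − 1) = 262.4 × 9.309 = 2.44 kΩ.

R_L(min) ≈ 2.44 kΩ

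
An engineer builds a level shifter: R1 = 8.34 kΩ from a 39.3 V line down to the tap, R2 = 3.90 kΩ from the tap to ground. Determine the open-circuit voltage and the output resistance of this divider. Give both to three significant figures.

V_th = 12.5 V, R_th = 2.66 kΩ

V_th is the open-circuit tap voltage: 39.3 × 3.90/(8.34 + 3.90) = 12.5 V.
With the supply zeroed, R1 and R2 appear in parallel from the tap: R_th = R1‖R2 = (8.34 × 3.90)/12.24 = 2.66 kΩ.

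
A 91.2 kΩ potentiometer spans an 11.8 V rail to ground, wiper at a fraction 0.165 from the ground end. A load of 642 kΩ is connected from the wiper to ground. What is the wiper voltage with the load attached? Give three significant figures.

The wiper splits the pot into (1−α)R = 76.15 kΩ above and αR = 15.05 kΩ below.
Lower section ‖ load = 14.70 kΩ.
V_wiper = 11.8 × 14.70/(76.15 + 14.70) = 1.91 V.

V ≈ 1.91 V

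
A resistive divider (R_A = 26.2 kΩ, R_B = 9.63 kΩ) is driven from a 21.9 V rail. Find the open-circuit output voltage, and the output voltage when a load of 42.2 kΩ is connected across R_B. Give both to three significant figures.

Unloaded: 5.89 V; loaded: 5.04 V

Open-circuit: V = 21.9 × 9.63/(26.2 + 9.63) = 5.89 V.
With the load, R_B becomes R_B‖R_L = 7.841 kΩ, so V = 21.9 × 7.841/34.04 = 5.04 V.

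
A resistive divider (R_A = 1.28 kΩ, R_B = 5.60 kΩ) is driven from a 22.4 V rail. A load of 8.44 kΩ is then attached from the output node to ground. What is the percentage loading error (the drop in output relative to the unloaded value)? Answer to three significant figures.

11.0 %

The divider's output (Thévenin) resistance is R_A‖R_B = 1.042 kΩ.
Fractional drop under load = R_th/(R_th + R_L) = 1.042 / (1.042 + 8.44) = 0.1099.
So the output falls by 11.0 %.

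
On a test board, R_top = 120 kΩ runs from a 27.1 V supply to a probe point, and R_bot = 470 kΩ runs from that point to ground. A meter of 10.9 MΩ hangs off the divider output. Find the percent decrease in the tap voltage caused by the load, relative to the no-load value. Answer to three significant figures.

The divider's output (Thévenin) resistance is R_top‖R_bot = 95.59 kΩ.
Fractional drop under load = R_th/(R_th + R_L) = 95.59 / (95.59 + 10900) = 0.008694.
So the output falls by 0.869 %.

0.869 %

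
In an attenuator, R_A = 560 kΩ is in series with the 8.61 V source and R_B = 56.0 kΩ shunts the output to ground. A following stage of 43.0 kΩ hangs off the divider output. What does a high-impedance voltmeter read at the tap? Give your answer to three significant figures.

The load sits in parallel with R_B: R_B‖R_L = (56.0 × 43.0) / (56.0 + 43.0) = 24.32 kΩ.
V_out = 8.61 × 24.32 / (560 + 24.32) = 8.61 × 24.32/584.3 = 0.358 V.

V_out ≈ 0.358 V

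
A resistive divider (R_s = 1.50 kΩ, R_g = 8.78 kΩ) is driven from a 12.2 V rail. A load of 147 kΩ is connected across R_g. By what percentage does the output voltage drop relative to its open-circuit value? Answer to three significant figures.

The divider's output (Thévenin) resistance is R_s‖R_g = 1.281 kΩ.
Fractional drop under load = R_th/(R_th + R_L) = 1.281 / (1.281 + 147) = 0.008640.
So the output falls by 0.864 %.

0.864 %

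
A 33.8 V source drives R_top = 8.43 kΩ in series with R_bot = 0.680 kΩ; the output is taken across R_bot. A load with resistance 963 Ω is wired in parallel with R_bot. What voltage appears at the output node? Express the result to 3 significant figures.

The load sits in parallel with R_bot: R_bot‖R_L = (680 × 963) / (680 + 963) = 398.6 Ω.
V_out = 33.8 × 398.6 / (8430 + 398.6) = 33.8 × 398.6/8829 = 1.53 V.

V_out ≈ 1.53 V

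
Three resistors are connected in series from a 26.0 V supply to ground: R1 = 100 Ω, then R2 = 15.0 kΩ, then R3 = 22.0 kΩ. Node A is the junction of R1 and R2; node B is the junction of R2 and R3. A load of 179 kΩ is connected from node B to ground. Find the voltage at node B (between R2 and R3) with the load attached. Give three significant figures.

At node B, R3 is in parallel with the load: R3‖R_L = 19590 Ω.
Below node A the resistance is R2 + (R3‖R_L) = 34590 Ω, so V_A = 26.0 × 34590/34690 = 25.93 V.
Then V_B = V_A × (R3‖R_L)/(R2 + R3‖R_L) = 25.93 × 19590/34590 = 14.7 V.

V ≈ 14.7 V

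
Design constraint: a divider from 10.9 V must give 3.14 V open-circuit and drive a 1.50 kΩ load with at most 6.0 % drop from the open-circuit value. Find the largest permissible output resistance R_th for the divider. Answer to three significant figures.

R_th ≤ 95.7 Ω

Loading drop = R_th/(R_th + R_L) ≤ 0.0600, so R_th ≤ R_L · ε/(1−ε) = 1.50 kΩ × 0.0600/0.9400 = 95.7 Ω.
(Any R1, R2 with R2/(R1+R2) = 0.288 and R1‖R2 ≤ 95.7 Ω will meet the spec.)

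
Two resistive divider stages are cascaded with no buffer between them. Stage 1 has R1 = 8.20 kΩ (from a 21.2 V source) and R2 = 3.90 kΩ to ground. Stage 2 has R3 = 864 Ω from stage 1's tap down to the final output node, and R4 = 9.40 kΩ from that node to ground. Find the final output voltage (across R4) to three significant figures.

V_out ≈ 4.98 V

Stage 2 presents R3+R4 = 10260 Ω as a load on stage 1's tap.
Stage 1's lower leg becomes R2‖(R3+R4) = 2826 Ω, so V_mid = 21.2 × 2826/11030 = 5.434 V.
Stage 2 is itself unloaded: V_out = V_mid × R4/(R3+R4) = 5.434 × 9400/10260 = 4.98 V.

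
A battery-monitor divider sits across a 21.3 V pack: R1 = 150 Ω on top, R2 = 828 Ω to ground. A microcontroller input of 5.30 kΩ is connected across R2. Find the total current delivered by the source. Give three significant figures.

R2‖R_L = 716.1 Ω, so the source sees R1 + R2‖R_L = 866.1 Ω.
I = 21.3 V / 866.1 Ω = 24.6 mA.

I ≈ 24.6 mA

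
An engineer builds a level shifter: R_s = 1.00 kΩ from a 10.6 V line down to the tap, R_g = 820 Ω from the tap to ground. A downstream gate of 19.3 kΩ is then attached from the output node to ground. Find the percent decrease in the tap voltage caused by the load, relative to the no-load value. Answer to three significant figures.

2.28 %

The divider's output (Thévenin) resistance is R_s‖R_g = 450.5 Ω.
Fractional drop under load = R_th/(R_th + R_L) = 450.5 / (450.5 + 19300) = 0.02281.
So the output falls by 2.28 %.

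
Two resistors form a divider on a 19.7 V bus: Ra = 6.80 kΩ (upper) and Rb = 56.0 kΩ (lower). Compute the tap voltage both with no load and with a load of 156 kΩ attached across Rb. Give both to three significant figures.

Open-circuit: V = 19.7 × 56.0/(6.80 + 56.0) = 17.6 V.
With the load, Rb becomes Rb‖R_L = 41.21 kΩ, so V = 19.7 × 41.21/48.01 = 16.9 V.

Unloaded: 17.6 V; loaded: 16.9 V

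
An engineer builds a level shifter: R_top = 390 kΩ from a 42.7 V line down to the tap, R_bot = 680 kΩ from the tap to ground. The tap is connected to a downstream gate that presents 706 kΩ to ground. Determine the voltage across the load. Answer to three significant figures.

The load sits in parallel with R_bot: R_bot‖R_L = (680 × 706) / (680 + 706) = 346.4 kΩ.
V_out = 42.7 × 346.4 / (390 + 346.4) = 42.7 × 346.4/736.4 = 20.1 V.

V_out ≈ 20.1 V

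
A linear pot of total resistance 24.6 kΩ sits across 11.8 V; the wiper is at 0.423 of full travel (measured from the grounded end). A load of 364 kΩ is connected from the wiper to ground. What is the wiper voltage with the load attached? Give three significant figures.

The wiper splits the pot into (1−α)R = 14.19 kΩ above and αR = 10.41 kΩ below.
Lower section ‖ load = 10.12 kΩ.
V_wiper = 11.8 × 10.12/(14.19 + 10.12) = 4.91 V.

V ≈ 4.91 V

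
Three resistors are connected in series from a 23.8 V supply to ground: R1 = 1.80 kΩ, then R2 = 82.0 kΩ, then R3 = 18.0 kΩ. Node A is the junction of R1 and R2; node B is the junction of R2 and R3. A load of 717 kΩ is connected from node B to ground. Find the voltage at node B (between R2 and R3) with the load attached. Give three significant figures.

At node B, R3 is in parallel with the load: R3‖R_L = 17.56 kΩ.
Below node A the resistance is R2 + (R3‖R_L) = 99.56 kΩ, so V_A = 23.8 × 99.56/101.4 = 23.38 V.
Then V_B = V_A × (R3‖R_L)/(R2 + R3‖R_L) = 23.38 × 17.56/99.56 = 4.12 V.

V ≈ 4.12 V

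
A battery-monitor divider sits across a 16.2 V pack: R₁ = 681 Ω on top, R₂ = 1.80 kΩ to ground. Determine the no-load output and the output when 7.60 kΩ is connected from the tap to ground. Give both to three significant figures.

Unloaded: 11.8 V; loaded: 11.0 V

Open-circuit: V = 16.2 × 1800/(681 + 1800) = 11.8 V.
With the load, R₂ becomes R₂‖R_L = 1455 Ω, so V = 16.2 × 1455/2136 = 11.0 V.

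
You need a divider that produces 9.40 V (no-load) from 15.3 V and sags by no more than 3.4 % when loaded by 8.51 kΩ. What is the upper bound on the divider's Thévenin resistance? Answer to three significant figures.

Loading drop = R_th/(R_th + R_L) ≤ 0.0340, so R_th ≤ R_L · ε/(1−ε) = 8.51 kΩ × 0.0340/0.9660 = 300 Ω.
(Any R1, R2 with R2/(R1+R2) = 0.614 and R1‖R2 ≤ 300 Ω will meet the spec.)

R_th ≤ 300 Ω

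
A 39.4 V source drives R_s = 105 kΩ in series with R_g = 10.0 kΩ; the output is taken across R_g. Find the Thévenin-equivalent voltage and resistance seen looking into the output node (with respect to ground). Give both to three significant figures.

V_th = 3.43 V, R_th = 9.13 kΩ

V_th is the open-circuit tap voltage: 39.4 × 10.0/(105 + 10.0) = 3.43 V.
With the supply zeroed, R_s and R_g appear in parallel from the tap: R_th = R_s‖R_g = (105 × 10.0)/115.0 = 9.13 kΩ.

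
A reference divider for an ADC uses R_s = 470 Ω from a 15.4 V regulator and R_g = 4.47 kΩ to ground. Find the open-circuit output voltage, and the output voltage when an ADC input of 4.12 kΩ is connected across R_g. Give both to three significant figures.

Unloaded: 13.9 V; loaded: 12.6 V

Open-circuit: V = 15.4 × 4470/(470 + 4470) = 13.9 V.
With the load, R_g becomes R_g‖R_L = 2144 Ω, so V = 15.4 × 2144/2614 = 12.6 V.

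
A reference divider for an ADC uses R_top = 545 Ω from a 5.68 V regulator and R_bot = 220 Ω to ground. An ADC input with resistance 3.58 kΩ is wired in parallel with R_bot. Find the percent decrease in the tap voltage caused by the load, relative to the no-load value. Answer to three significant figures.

The divider's output (Thévenin) resistance is R_top‖R_bot = 156.7 Ω.
Fractional drop under load = R_th/(R_th + R_L) = 156.7 / (156.7 + 3580) = 0.04194.
So the output falls by 4.19 %.

4.19 %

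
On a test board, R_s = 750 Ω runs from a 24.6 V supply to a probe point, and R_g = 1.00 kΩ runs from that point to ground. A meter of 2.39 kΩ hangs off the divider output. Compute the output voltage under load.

The load sits in parallel with R_g: R_g‖R_L = (1000 × 2390) / (1000 + 2390) = 705.0 Ω.
V_out = 24.6 × 705.0 / (750 + 705.0) = 24.6 × 705.0/1455 = 11.9 V.

V_out ≈ 11.9 V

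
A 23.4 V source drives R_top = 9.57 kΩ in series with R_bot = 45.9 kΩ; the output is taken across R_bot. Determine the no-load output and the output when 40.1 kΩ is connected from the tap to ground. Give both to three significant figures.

Unloaded: 19.4 V; loaded: 16.2 V

Open-circuit: V = 23.4 × 45.9/(9.57 + 45.9) = 19.4 V.
With the load, R_bot becomes R_bot‖R_L = 21.40 kΩ, so V = 23.4 × 21.40/30.97 = 16.2 V.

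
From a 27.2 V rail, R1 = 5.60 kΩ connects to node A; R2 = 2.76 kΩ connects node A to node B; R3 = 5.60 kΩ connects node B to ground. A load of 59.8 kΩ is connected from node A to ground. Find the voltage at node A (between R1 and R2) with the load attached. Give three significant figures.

V ≈ 15.4 V

Below node A the series string R2+R3 = 8.360 kΩ sits in parallel with the 59.8 kΩ load: 7.335 kΩ.
V_A = 27.2 × 7.335/(5.60 + 7.335) = 15.4 V.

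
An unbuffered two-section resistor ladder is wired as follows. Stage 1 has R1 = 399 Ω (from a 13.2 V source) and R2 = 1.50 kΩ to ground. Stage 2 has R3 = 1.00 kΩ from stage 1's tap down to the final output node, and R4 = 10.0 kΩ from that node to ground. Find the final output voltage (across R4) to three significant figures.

Stage 2 presents R3+R4 = 11000 Ω as a load on stage 1's tap.
Stage 1's lower leg becomes R2‖(R3+R4) = 1320 Ω, so V_mid = 13.2 × 1320/1719 = 10.14 V.
Stage 2 is itself unloaded: V_out = V_mid × R4/(R3+R4) = 10.14 × 10000/11000 = 9.21 V.

V_out ≈ 9.21 V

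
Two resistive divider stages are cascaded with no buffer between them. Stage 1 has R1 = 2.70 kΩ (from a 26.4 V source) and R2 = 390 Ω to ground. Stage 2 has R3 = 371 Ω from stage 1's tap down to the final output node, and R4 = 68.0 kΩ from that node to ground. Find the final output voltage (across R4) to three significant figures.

Stage 2 presents R3+R4 = 68370 Ω as a load on stage 1's tap.
Stage 1's lower leg becomes R2‖(R3+R4) = 387.8 Ω, so V_mid = 26.4 × 387.8/3088 = 3.316 V.
Stage 2 is itself unloaded: V_out = V_mid × R4/(R3+R4) = 3.316 × 68000/68370 = 3.30 V.

V_out ≈ 3.30 V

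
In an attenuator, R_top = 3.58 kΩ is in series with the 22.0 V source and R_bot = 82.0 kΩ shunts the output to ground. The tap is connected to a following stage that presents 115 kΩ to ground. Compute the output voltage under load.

V_out ≈ 20.5 V

The load sits in parallel with R_bot: R_bot‖R_L = (82.0 × 115) / (82.0 + 115) = 47.87 kΩ.
V_out = 22.0 × 47.87 / (3.58 + 47.87) = 22.0 × 47.87/51.45 = 20.5 V.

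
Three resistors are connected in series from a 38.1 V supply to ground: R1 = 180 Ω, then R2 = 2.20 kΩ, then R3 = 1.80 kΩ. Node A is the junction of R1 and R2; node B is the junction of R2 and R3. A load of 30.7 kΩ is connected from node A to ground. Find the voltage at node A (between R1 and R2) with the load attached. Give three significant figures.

V ≈ 36.3 V

Below node A the series string R2+R3 = 4000 Ω sits in parallel with the 30700 Ω load: 3539 Ω.
V_A = 38.1 × 3539/(180 + 3539) = 36.3 V.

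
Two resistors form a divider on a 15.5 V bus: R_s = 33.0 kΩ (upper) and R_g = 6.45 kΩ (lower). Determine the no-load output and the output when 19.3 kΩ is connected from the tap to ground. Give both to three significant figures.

Unloaded: 2.53 V; loaded: 1.98 V

Open-circuit: V = 15.5 × 6.45/(33.0 + 6.45) = 2.53 V.
With the load, R_g becomes R_g‖R_L = 4.834 kΩ, so V = 15.5 × 4.834/37.83 = 1.98 V.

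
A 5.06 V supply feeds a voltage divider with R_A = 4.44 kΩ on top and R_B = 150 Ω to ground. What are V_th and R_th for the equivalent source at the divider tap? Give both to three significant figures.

V_th = 0.165 V, R_th = 145 Ω

V_th is the open-circuit tap voltage: 5.06 × 150/(4440 + 150) = 0.165 V.
With the supply zeroed, R_A and R_B appear in parallel from the tap: R_th = R_A‖R_B = (4440 × 150)/4590 = 145 Ω.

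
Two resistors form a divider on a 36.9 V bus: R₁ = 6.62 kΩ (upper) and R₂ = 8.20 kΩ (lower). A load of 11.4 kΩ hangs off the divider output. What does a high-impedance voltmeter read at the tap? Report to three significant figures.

V_out ≈ 15.5 V

The load sits in parallel with R₂: R₂‖R_L = (8.20 × 11.4) / (8.20 + 11.4) = 4.769 kΩ.
V_out = 36.9 × 4.769 / (6.62 + 4.769) = 36.9 × 4.769/11.39 = 15.5 V.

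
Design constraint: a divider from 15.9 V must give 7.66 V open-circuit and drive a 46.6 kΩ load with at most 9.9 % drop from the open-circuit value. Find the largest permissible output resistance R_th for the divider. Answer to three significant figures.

R_th ≤ 5.12 kΩ

Loading drop = R_th/(R_th + R_L) ≤ 0.0990, so R_th ≤ R_L · ε/(1−ε) = 46.6 kΩ × 0.0990/0.9010 = 5.12 kΩ.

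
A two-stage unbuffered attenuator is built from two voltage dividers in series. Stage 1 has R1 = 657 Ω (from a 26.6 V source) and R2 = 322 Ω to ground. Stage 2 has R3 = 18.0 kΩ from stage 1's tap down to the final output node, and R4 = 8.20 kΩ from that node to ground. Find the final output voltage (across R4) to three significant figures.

V_out ≈ 2.72 V

Stage 2 presents R3+R4 = 26200 Ω as a load on stage 1's tap.
Stage 1's lower leg becomes R2‖(R3+R4) = 318.1 Ω, so V_mid = 26.6 × 318.1/975.1 = 8.677 V.
Stage 2 is itself unloaded: V_out = V_mid × R4/(R3+R4) = 8.677 × 8200/26200 = 2.72 V.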